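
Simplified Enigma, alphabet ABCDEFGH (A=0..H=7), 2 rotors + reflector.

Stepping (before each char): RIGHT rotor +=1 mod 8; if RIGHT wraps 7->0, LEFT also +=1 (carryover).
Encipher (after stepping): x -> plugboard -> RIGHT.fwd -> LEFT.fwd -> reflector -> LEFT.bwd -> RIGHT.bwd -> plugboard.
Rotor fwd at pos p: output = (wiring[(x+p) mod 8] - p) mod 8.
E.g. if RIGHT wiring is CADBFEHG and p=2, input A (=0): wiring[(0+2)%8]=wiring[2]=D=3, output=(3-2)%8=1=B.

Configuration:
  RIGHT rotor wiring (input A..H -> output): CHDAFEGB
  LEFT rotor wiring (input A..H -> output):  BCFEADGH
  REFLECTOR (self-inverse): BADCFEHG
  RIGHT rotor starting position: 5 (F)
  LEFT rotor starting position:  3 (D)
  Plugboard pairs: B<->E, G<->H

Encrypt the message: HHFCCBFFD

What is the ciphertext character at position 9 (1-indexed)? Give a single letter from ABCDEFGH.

Char 1 ('H'): step: R->6, L=3; H->plug->G->R->H->L->C->refl->D->L'->D->R'->B->plug->E
Char 2 ('H'): step: R->7, L=3; H->plug->G->R->F->L->G->refl->H->L'->G->R'->F->plug->F
Char 3 ('F'): step: R->0, L->4 (L advanced); F->plug->F->R->E->L->F->refl->E->L'->A->R'->D->plug->D
Char 4 ('C'): step: R->1, L=4; C->plug->C->R->H->L->A->refl->B->L'->G->R'->A->plug->A
Char 5 ('C'): step: R->2, L=4; C->plug->C->R->D->L->D->refl->C->L'->C->R'->D->plug->D
Char 6 ('B'): step: R->3, L=4; B->plug->E->R->G->L->B->refl->A->L'->H->R'->F->plug->F
Char 7 ('F'): step: R->4, L=4; F->plug->F->R->D->L->D->refl->C->L'->C->R'->C->plug->C
Char 8 ('F'): step: R->5, L=4; F->plug->F->R->G->L->B->refl->A->L'->H->R'->A->plug->A
Char 9 ('D'): step: R->6, L=4; D->plug->D->R->B->L->H->refl->G->L'->F->R'->E->plug->B

B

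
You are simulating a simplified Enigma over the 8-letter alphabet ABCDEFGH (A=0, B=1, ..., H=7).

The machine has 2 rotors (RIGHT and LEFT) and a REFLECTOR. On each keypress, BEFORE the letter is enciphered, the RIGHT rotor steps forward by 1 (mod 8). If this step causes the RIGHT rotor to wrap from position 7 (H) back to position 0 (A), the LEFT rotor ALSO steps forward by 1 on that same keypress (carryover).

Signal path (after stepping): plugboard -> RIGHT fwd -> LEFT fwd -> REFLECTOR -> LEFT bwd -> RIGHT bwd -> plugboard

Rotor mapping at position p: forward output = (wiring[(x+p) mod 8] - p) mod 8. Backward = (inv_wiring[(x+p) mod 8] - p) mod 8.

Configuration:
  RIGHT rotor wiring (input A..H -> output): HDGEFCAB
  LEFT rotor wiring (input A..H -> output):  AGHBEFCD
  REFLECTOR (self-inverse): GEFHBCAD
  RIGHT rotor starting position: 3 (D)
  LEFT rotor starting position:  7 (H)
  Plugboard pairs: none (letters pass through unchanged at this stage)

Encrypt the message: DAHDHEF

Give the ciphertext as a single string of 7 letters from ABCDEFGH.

Char 1 ('D'): step: R->4, L=7; D->plug->D->R->F->L->F->refl->C->L'->E->R'->C->plug->C
Char 2 ('A'): step: R->5, L=7; A->plug->A->R->F->L->F->refl->C->L'->E->R'->C->plug->C
Char 3 ('H'): step: R->6, L=7; H->plug->H->R->E->L->C->refl->F->L'->F->R'->D->plug->D
Char 4 ('D'): step: R->7, L=7; D->plug->D->R->H->L->D->refl->H->L'->C->R'->A->plug->A
Char 5 ('H'): step: R->0, L->0 (L advanced); H->plug->H->R->B->L->G->refl->A->L'->A->R'->G->plug->G
Char 6 ('E'): step: R->1, L=0; E->plug->E->R->B->L->G->refl->A->L'->A->R'->G->plug->G
Char 7 ('F'): step: R->2, L=0; F->plug->F->R->H->L->D->refl->H->L'->C->R'->B->plug->B

Answer: CCDAGGB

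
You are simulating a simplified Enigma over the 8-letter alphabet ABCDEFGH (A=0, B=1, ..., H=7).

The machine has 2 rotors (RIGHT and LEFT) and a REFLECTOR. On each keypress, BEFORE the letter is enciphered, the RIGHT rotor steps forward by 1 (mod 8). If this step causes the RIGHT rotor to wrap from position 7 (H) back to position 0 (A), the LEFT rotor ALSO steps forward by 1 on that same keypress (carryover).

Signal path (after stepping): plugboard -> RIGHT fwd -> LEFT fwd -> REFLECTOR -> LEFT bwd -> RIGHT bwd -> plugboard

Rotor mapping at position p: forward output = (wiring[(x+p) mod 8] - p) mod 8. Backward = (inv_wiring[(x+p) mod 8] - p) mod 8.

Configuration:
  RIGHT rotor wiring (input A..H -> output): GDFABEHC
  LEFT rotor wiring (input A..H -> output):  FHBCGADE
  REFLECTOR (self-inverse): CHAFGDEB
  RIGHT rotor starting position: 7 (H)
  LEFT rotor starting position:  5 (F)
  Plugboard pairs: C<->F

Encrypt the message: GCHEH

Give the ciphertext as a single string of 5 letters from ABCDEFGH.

Answer: AFEBB

Derivation:
Char 1 ('G'): step: R->0, L->6 (L advanced); G->plug->G->R->H->L->C->refl->A->L'->G->R'->A->plug->A
Char 2 ('C'): step: R->1, L=6; C->plug->F->R->G->L->A->refl->C->L'->H->R'->C->plug->F
Char 3 ('H'): step: R->2, L=6; H->plug->H->R->B->L->G->refl->E->L'->F->R'->E->plug->E
Char 4 ('E'): step: R->3, L=6; E->plug->E->R->H->L->C->refl->A->L'->G->R'->B->plug->B
Char 5 ('H'): step: R->4, L=6; H->plug->H->R->E->L->D->refl->F->L'->A->R'->B->plug->B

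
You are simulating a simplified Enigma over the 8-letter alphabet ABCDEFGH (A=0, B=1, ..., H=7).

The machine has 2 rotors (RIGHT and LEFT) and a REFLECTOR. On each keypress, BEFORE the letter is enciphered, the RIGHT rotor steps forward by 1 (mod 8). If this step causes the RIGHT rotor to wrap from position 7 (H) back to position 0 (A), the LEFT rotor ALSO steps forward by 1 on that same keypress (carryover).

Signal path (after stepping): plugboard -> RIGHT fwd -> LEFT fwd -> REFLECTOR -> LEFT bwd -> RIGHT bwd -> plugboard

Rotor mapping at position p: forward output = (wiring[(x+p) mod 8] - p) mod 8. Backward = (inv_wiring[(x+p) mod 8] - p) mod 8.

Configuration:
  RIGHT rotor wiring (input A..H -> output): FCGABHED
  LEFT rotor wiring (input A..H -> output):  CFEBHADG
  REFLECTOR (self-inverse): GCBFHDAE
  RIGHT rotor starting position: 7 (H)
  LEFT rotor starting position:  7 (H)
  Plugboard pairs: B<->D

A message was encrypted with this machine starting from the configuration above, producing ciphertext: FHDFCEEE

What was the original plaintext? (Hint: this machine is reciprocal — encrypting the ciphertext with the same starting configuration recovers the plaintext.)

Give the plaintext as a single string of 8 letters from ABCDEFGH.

Answer: AGFCDDGD

Derivation:
Char 1 ('F'): step: R->0, L->0 (L advanced); F->plug->F->R->H->L->G->refl->A->L'->F->R'->A->plug->A
Char 2 ('H'): step: R->1, L=0; H->plug->H->R->E->L->H->refl->E->L'->C->R'->G->plug->G
Char 3 ('D'): step: R->2, L=0; D->plug->B->R->G->L->D->refl->F->L'->B->R'->F->plug->F
Char 4 ('F'): step: R->3, L=0; F->plug->F->R->C->L->E->refl->H->L'->E->R'->C->plug->C
Char 5 ('C'): step: R->4, L=0; C->plug->C->R->A->L->C->refl->B->L'->D->R'->B->plug->D
Char 6 ('E'): step: R->5, L=0; E->plug->E->R->F->L->A->refl->G->L'->H->R'->B->plug->D
Char 7 ('E'): step: R->6, L=0; E->plug->E->R->A->L->C->refl->B->L'->D->R'->G->plug->G
Char 8 ('E'): step: R->7, L=0; E->plug->E->R->B->L->F->refl->D->L'->G->R'->B->plug->D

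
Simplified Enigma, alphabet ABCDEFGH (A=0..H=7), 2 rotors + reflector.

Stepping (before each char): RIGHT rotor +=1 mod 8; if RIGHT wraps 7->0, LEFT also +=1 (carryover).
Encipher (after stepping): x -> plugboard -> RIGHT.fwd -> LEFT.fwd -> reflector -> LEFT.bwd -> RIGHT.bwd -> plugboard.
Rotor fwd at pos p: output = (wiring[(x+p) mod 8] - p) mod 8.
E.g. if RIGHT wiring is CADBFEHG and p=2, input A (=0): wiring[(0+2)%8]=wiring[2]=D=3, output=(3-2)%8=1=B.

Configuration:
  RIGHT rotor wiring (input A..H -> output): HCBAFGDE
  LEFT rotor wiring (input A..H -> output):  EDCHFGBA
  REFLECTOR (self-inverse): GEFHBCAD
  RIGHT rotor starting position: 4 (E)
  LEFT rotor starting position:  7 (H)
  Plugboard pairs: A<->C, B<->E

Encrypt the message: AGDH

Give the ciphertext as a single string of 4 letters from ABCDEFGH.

Answer: CAEE

Derivation:
Char 1 ('A'): step: R->5, L=7; A->plug->C->R->H->L->C->refl->F->L'->B->R'->A->plug->C
Char 2 ('G'): step: R->6, L=7; G->plug->G->R->H->L->C->refl->F->L'->B->R'->C->plug->A
Char 3 ('D'): step: R->7, L=7; D->plug->D->R->C->L->E->refl->B->L'->A->R'->B->plug->E
Char 4 ('H'): step: R->0, L->0 (L advanced); H->plug->H->R->E->L->F->refl->C->L'->C->R'->B->plug->E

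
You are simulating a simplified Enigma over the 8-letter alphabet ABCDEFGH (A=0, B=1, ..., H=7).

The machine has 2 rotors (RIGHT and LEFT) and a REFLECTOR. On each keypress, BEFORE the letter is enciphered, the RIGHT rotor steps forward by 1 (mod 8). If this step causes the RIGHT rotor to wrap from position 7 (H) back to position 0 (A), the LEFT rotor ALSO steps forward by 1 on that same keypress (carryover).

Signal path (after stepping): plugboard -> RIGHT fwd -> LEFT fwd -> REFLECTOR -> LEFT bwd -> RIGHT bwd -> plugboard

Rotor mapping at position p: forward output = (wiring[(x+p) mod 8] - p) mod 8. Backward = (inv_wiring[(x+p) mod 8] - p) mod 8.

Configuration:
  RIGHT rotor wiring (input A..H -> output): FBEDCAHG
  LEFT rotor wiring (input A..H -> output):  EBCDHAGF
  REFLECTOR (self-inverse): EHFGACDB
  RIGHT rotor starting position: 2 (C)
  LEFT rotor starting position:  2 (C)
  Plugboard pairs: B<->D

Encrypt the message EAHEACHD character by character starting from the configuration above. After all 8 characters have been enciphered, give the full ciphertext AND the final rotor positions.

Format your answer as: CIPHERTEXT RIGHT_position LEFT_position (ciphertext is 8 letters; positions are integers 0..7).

Answer: CBAHGECC 2 3

Derivation:
Char 1 ('E'): step: R->3, L=2; E->plug->E->R->D->L->G->refl->D->L'->F->R'->C->plug->C
Char 2 ('A'): step: R->4, L=2; A->plug->A->R->G->L->C->refl->F->L'->C->R'->D->plug->B
Char 3 ('H'): step: R->5, L=2; H->plug->H->R->F->L->D->refl->G->L'->D->R'->A->plug->A
Char 4 ('E'): step: R->6, L=2; E->plug->E->R->G->L->C->refl->F->L'->C->R'->H->plug->H
Char 5 ('A'): step: R->7, L=2; A->plug->A->R->H->L->H->refl->B->L'->B->R'->G->plug->G
Char 6 ('C'): step: R->0, L->3 (L advanced); C->plug->C->R->E->L->C->refl->F->L'->C->R'->E->plug->E
Char 7 ('H'): step: R->1, L=3; H->plug->H->R->E->L->C->refl->F->L'->C->R'->C->plug->C
Char 8 ('D'): step: R->2, L=3; D->plug->B->R->B->L->E->refl->A->L'->A->R'->C->plug->C
Final: ciphertext=CBAHGECC, RIGHT=2, LEFT=3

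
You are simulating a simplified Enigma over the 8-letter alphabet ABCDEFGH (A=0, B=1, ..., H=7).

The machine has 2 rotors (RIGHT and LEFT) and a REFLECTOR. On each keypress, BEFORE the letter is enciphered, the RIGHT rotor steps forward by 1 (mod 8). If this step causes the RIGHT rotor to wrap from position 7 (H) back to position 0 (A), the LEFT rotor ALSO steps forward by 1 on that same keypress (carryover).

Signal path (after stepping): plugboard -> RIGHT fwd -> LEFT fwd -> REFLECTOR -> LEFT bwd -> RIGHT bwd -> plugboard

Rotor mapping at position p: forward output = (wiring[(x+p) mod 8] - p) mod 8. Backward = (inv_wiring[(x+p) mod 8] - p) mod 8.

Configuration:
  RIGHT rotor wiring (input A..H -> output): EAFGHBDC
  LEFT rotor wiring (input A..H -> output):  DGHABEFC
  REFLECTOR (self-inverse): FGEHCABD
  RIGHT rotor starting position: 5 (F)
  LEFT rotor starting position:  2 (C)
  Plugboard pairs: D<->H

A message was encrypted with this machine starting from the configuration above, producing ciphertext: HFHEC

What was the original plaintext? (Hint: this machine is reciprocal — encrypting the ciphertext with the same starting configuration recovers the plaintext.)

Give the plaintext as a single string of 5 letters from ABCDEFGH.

Char 1 ('H'): step: R->6, L=2; H->plug->D->R->C->L->H->refl->D->L'->E->R'->B->plug->B
Char 2 ('F'): step: R->7, L=2; F->plug->F->R->A->L->F->refl->A->L'->F->R'->B->plug->B
Char 3 ('H'): step: R->0, L->3 (L advanced); H->plug->D->R->G->L->D->refl->H->L'->E->R'->A->plug->A
Char 4 ('E'): step: R->1, L=3; E->plug->E->R->A->L->F->refl->A->L'->F->R'->C->plug->C
Char 5 ('C'): step: R->2, L=3; C->plug->C->R->F->L->A->refl->F->L'->A->R'->F->plug->F

Answer: BBACF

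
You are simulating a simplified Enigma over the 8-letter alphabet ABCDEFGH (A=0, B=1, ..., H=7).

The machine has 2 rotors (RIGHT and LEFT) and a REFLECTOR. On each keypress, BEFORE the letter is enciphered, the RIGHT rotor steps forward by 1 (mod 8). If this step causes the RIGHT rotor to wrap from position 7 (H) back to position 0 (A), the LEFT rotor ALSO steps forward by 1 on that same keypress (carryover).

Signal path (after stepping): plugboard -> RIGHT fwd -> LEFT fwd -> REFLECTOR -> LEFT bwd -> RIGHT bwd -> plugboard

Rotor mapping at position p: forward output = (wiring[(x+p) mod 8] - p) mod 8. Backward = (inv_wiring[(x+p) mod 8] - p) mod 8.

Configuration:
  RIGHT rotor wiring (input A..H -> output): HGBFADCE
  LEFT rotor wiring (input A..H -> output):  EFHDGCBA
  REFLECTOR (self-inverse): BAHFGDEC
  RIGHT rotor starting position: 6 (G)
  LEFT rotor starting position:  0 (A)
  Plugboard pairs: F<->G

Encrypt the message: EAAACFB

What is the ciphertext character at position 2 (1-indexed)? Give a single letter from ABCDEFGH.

Char 1 ('E'): step: R->7, L=0; E->plug->E->R->G->L->B->refl->A->L'->H->R'->C->plug->C
Char 2 ('A'): step: R->0, L->1 (L advanced); A->plug->A->R->H->L->D->refl->F->L'->D->R'->F->plug->G

G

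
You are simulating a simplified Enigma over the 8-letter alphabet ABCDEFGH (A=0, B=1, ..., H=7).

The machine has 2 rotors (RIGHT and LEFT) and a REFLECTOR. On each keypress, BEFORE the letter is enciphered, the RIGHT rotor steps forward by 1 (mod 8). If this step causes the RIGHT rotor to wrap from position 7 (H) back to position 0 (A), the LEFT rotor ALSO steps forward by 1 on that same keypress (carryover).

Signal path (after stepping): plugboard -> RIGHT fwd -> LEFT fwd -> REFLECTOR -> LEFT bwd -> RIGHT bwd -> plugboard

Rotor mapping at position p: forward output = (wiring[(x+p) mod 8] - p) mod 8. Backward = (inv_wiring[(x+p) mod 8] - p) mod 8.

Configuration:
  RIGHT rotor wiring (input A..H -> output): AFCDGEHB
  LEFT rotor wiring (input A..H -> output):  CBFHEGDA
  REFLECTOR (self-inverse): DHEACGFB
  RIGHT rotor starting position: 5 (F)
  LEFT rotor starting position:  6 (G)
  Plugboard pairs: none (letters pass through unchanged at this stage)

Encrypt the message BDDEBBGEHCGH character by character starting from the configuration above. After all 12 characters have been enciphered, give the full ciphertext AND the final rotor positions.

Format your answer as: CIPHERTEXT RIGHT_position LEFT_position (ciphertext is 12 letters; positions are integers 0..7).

Char 1 ('B'): step: R->6, L=6; B->plug->B->R->D->L->D->refl->A->L'->H->R'->D->plug->D
Char 2 ('D'): step: R->7, L=6; D->plug->D->R->D->L->D->refl->A->L'->H->R'->F->plug->F
Char 3 ('D'): step: R->0, L->7 (L advanced); D->plug->D->R->D->L->G->refl->F->L'->F->R'->B->plug->B
Char 4 ('E'): step: R->1, L=7; E->plug->E->R->D->L->G->refl->F->L'->F->R'->D->plug->D
Char 5 ('B'): step: R->2, L=7; B->plug->B->R->B->L->D->refl->A->L'->E->R'->C->plug->C
Char 6 ('B'): step: R->3, L=7; B->plug->B->R->D->L->G->refl->F->L'->F->R'->F->plug->F
Char 7 ('G'): step: R->4, L=7; G->plug->G->R->G->L->H->refl->B->L'->A->R'->B->plug->B
Char 8 ('E'): step: R->5, L=7; E->plug->E->R->A->L->B->refl->H->L'->G->R'->G->plug->G
Char 9 ('H'): step: R->6, L=7; H->plug->H->R->G->L->H->refl->B->L'->A->R'->G->plug->G
Char 10 ('C'): step: R->7, L=7; C->plug->C->R->G->L->H->refl->B->L'->A->R'->H->plug->H
Char 11 ('G'): step: R->0, L->0 (L advanced); G->plug->G->R->H->L->A->refl->D->L'->G->R'->E->plug->E
Char 12 ('H'): step: R->1, L=0; H->plug->H->R->H->L->A->refl->D->L'->G->R'->F->plug->F
Final: ciphertext=DFBDCFBGGHEF, RIGHT=1, LEFT=0

Answer: DFBDCFBGGHEF 1 0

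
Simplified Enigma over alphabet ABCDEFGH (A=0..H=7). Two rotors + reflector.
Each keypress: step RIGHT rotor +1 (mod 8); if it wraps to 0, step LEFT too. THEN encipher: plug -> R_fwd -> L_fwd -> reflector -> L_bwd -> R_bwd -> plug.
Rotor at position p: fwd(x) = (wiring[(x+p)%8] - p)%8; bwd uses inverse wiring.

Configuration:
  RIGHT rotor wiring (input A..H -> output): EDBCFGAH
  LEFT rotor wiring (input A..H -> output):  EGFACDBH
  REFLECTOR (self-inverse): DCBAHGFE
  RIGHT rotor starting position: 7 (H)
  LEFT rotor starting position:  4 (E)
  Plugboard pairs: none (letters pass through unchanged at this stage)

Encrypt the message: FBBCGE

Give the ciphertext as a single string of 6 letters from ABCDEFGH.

Answer: EFAFHG

Derivation:
Char 1 ('F'): step: R->0, L->5 (L advanced); F->plug->F->R->G->L->D->refl->A->L'->F->R'->E->plug->E
Char 2 ('B'): step: R->1, L=5; B->plug->B->R->A->L->G->refl->F->L'->H->R'->F->plug->F
Char 3 ('B'): step: R->2, L=5; B->plug->B->R->A->L->G->refl->F->L'->H->R'->A->plug->A
Char 4 ('C'): step: R->3, L=5; C->plug->C->R->D->L->H->refl->E->L'->B->R'->F->plug->F
Char 5 ('G'): step: R->4, L=5; G->plug->G->R->F->L->A->refl->D->L'->G->R'->H->plug->H
Char 6 ('E'): step: R->5, L=5; E->plug->E->R->G->L->D->refl->A->L'->F->R'->G->plug->G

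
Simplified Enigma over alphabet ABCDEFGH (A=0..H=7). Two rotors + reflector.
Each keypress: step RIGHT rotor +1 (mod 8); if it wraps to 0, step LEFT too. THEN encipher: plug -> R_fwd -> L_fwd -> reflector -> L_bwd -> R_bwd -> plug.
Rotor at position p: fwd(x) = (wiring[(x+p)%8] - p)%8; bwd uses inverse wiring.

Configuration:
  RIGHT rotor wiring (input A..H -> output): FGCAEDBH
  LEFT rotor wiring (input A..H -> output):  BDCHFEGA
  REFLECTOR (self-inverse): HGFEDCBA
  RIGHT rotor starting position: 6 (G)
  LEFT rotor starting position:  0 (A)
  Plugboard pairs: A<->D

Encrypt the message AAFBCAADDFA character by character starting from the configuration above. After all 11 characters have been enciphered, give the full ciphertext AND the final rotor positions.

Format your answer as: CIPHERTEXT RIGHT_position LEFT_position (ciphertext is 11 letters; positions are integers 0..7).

Char 1 ('A'): step: R->7, L=0; A->plug->D->R->D->L->H->refl->A->L'->H->R'->C->plug->C
Char 2 ('A'): step: R->0, L->1 (L advanced); A->plug->D->R->A->L->C->refl->F->L'->F->R'->A->plug->D
Char 3 ('F'): step: R->1, L=1; F->plug->F->R->A->L->C->refl->F->L'->F->R'->A->plug->D
Char 4 ('B'): step: R->2, L=1; B->plug->B->R->G->L->H->refl->A->L'->H->R'->E->plug->E
Char 5 ('C'): step: R->3, L=1; C->plug->C->R->A->L->C->refl->F->L'->F->R'->A->plug->D
Char 6 ('A'): step: R->4, L=1; A->plug->D->R->D->L->E->refl->D->L'->E->R'->H->plug->H
Char 7 ('A'): step: R->5, L=1; A->plug->D->R->A->L->C->refl->F->L'->F->R'->F->plug->F
Char 8 ('D'): step: R->6, L=1; D->plug->A->R->D->L->E->refl->D->L'->E->R'->E->plug->E
Char 9 ('D'): step: R->7, L=1; D->plug->A->R->A->L->C->refl->F->L'->F->R'->F->plug->F
Char 10 ('F'): step: R->0, L->2 (L advanced); F->plug->F->R->D->L->C->refl->F->L'->B->R'->G->plug->G
Char 11 ('A'): step: R->1, L=2; A->plug->D->R->D->L->C->refl->F->L'->B->R'->B->plug->B
Final: ciphertext=CDDEDHFEFGB, RIGHT=1, LEFT=2

Answer: CDDEDHFEFGB 1 2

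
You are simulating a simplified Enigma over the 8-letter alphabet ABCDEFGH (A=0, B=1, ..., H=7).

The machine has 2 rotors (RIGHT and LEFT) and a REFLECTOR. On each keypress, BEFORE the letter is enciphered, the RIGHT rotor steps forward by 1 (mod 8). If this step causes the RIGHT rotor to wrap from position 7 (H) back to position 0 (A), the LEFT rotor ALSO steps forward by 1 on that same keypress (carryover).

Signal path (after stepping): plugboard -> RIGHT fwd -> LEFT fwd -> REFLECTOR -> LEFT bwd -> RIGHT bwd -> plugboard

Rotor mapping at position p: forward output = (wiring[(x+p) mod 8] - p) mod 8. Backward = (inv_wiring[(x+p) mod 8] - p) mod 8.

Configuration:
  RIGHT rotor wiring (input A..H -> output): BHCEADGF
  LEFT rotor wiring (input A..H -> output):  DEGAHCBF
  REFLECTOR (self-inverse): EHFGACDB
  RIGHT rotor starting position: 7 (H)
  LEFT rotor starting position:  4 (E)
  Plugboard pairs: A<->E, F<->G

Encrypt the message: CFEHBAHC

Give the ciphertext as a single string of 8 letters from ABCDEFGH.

Char 1 ('C'): step: R->0, L->5 (L advanced); C->plug->C->R->C->L->A->refl->E->L'->B->R'->A->plug->E
Char 2 ('F'): step: R->1, L=5; F->plug->G->R->E->L->H->refl->B->L'->F->R'->F->plug->G
Char 3 ('E'): step: R->2, L=5; E->plug->A->R->A->L->F->refl->C->L'->H->R'->G->plug->F
Char 4 ('H'): step: R->3, L=5; H->plug->H->R->H->L->C->refl->F->L'->A->R'->C->plug->C
Char 5 ('B'): step: R->4, L=5; B->plug->B->R->H->L->C->refl->F->L'->A->R'->H->plug->H
Char 6 ('A'): step: R->5, L=5; A->plug->E->R->C->L->A->refl->E->L'->B->R'->B->plug->B
Char 7 ('H'): step: R->6, L=5; H->plug->H->R->F->L->B->refl->H->L'->E->R'->E->plug->A
Char 8 ('C'): step: R->7, L=5; C->plug->C->R->A->L->F->refl->C->L'->H->R'->H->plug->H

Answer: EGFCHBAH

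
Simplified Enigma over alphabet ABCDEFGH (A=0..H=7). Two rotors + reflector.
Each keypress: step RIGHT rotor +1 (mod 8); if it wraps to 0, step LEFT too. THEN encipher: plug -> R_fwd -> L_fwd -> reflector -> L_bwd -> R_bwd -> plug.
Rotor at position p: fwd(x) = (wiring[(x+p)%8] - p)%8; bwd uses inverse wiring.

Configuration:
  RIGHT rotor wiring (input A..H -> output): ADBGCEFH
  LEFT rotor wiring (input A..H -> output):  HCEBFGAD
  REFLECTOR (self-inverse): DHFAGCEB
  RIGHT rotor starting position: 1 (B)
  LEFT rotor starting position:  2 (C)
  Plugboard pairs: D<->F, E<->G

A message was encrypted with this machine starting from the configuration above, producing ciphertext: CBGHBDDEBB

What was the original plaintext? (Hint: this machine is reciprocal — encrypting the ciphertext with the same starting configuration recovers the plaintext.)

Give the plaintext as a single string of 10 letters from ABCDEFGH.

Answer: EFFEFCGHFH

Derivation:
Char 1 ('C'): step: R->2, L=2; C->plug->C->R->A->L->C->refl->F->L'->G->R'->G->plug->E
Char 2 ('B'): step: R->3, L=2; B->plug->B->R->H->L->A->refl->D->L'->C->R'->D->plug->F
Char 3 ('G'): step: R->4, L=2; G->plug->E->R->E->L->G->refl->E->L'->D->R'->D->plug->F
Char 4 ('H'): step: R->5, L=2; H->plug->H->R->F->L->B->refl->H->L'->B->R'->G->plug->E
Char 5 ('B'): step: R->6, L=2; B->plug->B->R->B->L->H->refl->B->L'->F->R'->D->plug->F
Char 6 ('D'): step: R->7, L=2; D->plug->F->R->D->L->E->refl->G->L'->E->R'->C->plug->C
Char 7 ('D'): step: R->0, L->3 (L advanced); D->plug->F->R->E->L->A->refl->D->L'->C->R'->E->plug->G
Char 8 ('E'): step: R->1, L=3; E->plug->G->R->G->L->H->refl->B->L'->H->R'->H->plug->H
Char 9 ('B'): step: R->2, L=3; B->plug->B->R->E->L->A->refl->D->L'->C->R'->D->plug->F
Char 10 ('B'): step: R->3, L=3; B->plug->B->R->H->L->B->refl->H->L'->G->R'->H->plug->H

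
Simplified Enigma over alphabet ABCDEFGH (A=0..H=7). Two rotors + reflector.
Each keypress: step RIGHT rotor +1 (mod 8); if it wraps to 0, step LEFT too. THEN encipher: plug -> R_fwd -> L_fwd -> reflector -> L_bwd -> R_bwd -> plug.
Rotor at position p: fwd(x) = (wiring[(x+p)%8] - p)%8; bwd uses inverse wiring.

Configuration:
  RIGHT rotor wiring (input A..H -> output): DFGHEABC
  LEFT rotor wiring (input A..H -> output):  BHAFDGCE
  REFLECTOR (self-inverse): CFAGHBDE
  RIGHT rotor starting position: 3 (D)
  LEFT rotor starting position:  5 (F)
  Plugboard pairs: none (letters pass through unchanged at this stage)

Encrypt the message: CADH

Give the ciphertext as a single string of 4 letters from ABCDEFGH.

Char 1 ('C'): step: R->4, L=5; C->plug->C->R->F->L->D->refl->G->L'->H->R'->E->plug->E
Char 2 ('A'): step: R->5, L=5; A->plug->A->R->D->L->E->refl->H->L'->C->R'->G->plug->G
Char 3 ('D'): step: R->6, L=5; D->plug->D->R->H->L->G->refl->D->L'->F->R'->C->plug->C
Char 4 ('H'): step: R->7, L=5; H->plug->H->R->C->L->H->refl->E->L'->D->R'->A->plug->A

Answer: EGCA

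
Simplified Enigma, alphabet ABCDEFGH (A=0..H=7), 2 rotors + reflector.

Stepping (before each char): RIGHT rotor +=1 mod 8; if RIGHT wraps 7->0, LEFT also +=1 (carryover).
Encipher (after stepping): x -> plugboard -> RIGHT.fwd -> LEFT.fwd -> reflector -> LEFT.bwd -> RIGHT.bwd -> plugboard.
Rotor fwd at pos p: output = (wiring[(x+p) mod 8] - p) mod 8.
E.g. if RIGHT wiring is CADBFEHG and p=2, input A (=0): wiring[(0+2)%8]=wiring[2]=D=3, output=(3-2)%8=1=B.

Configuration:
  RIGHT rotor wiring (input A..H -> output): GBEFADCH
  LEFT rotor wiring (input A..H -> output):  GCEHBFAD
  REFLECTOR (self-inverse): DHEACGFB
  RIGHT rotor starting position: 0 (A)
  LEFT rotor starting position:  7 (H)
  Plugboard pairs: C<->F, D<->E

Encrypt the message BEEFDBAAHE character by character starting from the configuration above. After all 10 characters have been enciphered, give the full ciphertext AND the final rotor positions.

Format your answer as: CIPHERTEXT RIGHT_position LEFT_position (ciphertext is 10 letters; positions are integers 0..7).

Answer: GHHEFCEHAA 2 0

Derivation:
Char 1 ('B'): step: R->1, L=7; B->plug->B->R->D->L->F->refl->G->L'->G->R'->G->plug->G
Char 2 ('E'): step: R->2, L=7; E->plug->D->R->B->L->H->refl->B->L'->H->R'->H->plug->H
Char 3 ('E'): step: R->3, L=7; E->plug->D->R->H->L->B->refl->H->L'->B->R'->H->plug->H
Char 4 ('F'): step: R->4, L=7; F->plug->C->R->G->L->G->refl->F->L'->D->R'->D->plug->E
Char 5 ('D'): step: R->5, L=7; D->plug->E->R->E->L->A->refl->D->L'->C->R'->C->plug->F
Char 6 ('B'): step: R->6, L=7; B->plug->B->R->B->L->H->refl->B->L'->H->R'->F->plug->C
Char 7 ('A'): step: R->7, L=7; A->plug->A->R->A->L->E->refl->C->L'->F->R'->D->plug->E
Char 8 ('A'): step: R->0, L->0 (L advanced); A->plug->A->R->G->L->A->refl->D->L'->H->R'->H->plug->H
Char 9 ('H'): step: R->1, L=0; H->plug->H->R->F->L->F->refl->G->L'->A->R'->A->plug->A
Char 10 ('E'): step: R->2, L=0; E->plug->D->R->B->L->C->refl->E->L'->C->R'->A->plug->A
Final: ciphertext=GHHEFCEHAA, RIGHT=2, LEFT=0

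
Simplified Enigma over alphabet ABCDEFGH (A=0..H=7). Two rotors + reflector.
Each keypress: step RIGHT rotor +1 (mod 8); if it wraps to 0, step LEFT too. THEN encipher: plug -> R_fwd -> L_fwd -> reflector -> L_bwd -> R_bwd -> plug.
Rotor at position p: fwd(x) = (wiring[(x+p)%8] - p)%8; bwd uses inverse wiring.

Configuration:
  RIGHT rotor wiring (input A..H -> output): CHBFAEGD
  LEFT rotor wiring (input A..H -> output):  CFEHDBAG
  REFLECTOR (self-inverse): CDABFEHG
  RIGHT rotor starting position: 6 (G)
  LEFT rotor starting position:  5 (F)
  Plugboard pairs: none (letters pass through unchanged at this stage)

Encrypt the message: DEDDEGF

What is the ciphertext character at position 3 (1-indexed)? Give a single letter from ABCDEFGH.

Char 1 ('D'): step: R->7, L=5; D->plug->D->R->C->L->B->refl->D->L'->B->R'->F->plug->F
Char 2 ('E'): step: R->0, L->6 (L advanced); E->plug->E->R->A->L->C->refl->A->L'->B->R'->C->plug->C
Char 3 ('D'): step: R->1, L=6; D->plug->D->R->H->L->D->refl->B->L'->F->R'->F->plug->F

F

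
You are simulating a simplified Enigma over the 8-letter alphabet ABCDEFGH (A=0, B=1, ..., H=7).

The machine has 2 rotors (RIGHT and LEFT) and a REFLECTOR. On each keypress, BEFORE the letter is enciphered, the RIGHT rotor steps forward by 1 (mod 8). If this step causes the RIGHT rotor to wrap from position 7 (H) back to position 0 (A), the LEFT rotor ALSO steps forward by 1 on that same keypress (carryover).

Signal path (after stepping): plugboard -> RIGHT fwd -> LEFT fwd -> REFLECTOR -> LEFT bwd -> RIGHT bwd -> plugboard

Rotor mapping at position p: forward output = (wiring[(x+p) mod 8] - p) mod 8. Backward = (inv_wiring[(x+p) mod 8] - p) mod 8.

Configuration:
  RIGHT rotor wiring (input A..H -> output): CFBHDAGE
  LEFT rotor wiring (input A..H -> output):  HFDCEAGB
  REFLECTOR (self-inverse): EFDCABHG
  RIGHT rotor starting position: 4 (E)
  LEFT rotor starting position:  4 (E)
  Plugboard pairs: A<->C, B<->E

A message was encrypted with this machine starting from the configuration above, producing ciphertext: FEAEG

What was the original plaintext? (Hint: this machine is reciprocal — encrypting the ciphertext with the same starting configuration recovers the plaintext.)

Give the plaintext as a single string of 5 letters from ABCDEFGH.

Answer: GDHDE

Derivation:
Char 1 ('F'): step: R->5, L=4; F->plug->F->R->E->L->D->refl->C->L'->C->R'->G->plug->G
Char 2 ('E'): step: R->6, L=4; E->plug->B->R->G->L->H->refl->G->L'->H->R'->D->plug->D
Char 3 ('A'): step: R->7, L=4; A->plug->C->R->G->L->H->refl->G->L'->H->R'->H->plug->H
Char 4 ('E'): step: R->0, L->5 (L advanced); E->plug->B->R->F->L->G->refl->H->L'->H->R'->D->plug->D
Char 5 ('G'): step: R->1, L=5; G->plug->G->R->D->L->C->refl->D->L'->A->R'->B->plug->E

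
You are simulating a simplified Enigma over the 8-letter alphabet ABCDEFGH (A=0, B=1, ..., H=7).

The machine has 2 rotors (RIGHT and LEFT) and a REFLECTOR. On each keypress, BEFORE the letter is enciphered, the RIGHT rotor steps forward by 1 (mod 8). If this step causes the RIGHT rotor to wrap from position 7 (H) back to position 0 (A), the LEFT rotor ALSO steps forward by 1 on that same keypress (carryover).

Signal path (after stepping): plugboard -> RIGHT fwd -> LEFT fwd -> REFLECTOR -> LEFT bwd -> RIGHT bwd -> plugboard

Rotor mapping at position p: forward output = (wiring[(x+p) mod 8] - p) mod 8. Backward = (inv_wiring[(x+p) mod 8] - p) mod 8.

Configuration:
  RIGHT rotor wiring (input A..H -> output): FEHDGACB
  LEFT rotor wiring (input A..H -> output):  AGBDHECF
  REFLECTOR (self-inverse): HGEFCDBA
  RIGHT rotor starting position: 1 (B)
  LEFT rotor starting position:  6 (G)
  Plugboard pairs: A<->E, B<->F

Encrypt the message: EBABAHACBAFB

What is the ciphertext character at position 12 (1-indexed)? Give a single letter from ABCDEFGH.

Char 1 ('E'): step: R->2, L=6; E->plug->A->R->F->L->F->refl->D->L'->E->R'->C->plug->C
Char 2 ('B'): step: R->3, L=6; B->plug->F->R->C->L->C->refl->E->L'->A->R'->A->plug->E
Char 3 ('A'): step: R->4, L=6; A->plug->E->R->B->L->H->refl->A->L'->D->R'->G->plug->G
Char 4 ('B'): step: R->5, L=6; B->plug->F->R->C->L->C->refl->E->L'->A->R'->D->plug->D
Char 5 ('A'): step: R->6, L=6; A->plug->E->R->B->L->H->refl->A->L'->D->R'->B->plug->F
Char 6 ('H'): step: R->7, L=6; H->plug->H->R->D->L->A->refl->H->L'->B->R'->G->plug->G
Char 7 ('A'): step: R->0, L->7 (L advanced); A->plug->E->R->G->L->F->refl->D->L'->H->R'->C->plug->C
Char 8 ('C'): step: R->1, L=7; C->plug->C->R->C->L->H->refl->A->L'->F->R'->D->plug->D
Char 9 ('B'): step: R->2, L=7; B->plug->F->R->H->L->D->refl->F->L'->G->R'->D->plug->D
Char 10 ('A'): step: R->3, L=7; A->plug->E->R->G->L->F->refl->D->L'->H->R'->D->plug->D
Char 11 ('F'): step: R->4, L=7; F->plug->B->R->E->L->E->refl->C->L'->D->R'->G->plug->G
Char 12 ('B'): step: R->5, L=7; B->plug->F->R->C->L->H->refl->A->L'->F->R'->B->plug->F

F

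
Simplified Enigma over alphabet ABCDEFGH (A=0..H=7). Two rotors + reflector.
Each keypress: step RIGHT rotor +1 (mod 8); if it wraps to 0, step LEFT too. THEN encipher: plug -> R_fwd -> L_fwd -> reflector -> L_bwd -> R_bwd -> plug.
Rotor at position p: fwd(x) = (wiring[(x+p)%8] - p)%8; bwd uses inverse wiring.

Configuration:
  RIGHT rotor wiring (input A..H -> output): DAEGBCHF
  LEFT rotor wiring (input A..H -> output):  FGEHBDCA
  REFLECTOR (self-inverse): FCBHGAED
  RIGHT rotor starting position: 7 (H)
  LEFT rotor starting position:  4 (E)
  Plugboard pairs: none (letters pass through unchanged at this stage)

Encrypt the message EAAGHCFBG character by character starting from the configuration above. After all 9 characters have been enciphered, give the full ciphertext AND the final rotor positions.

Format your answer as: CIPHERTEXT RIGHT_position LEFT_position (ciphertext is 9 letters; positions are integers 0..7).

Char 1 ('E'): step: R->0, L->5 (L advanced); E->plug->E->R->B->L->F->refl->A->L'->D->R'->A->plug->A
Char 2 ('A'): step: R->1, L=5; A->plug->A->R->H->L->E->refl->G->L'->A->R'->D->plug->D
Char 3 ('A'): step: R->2, L=5; A->plug->A->R->C->L->D->refl->H->L'->F->R'->E->plug->E
Char 4 ('G'): step: R->3, L=5; G->plug->G->R->F->L->H->refl->D->L'->C->R'->E->plug->E
Char 5 ('H'): step: R->4, L=5; H->plug->H->R->C->L->D->refl->H->L'->F->R'->A->plug->A
Char 6 ('C'): step: R->5, L=5; C->plug->C->R->A->L->G->refl->E->L'->H->R'->F->plug->F
Char 7 ('F'): step: R->6, L=5; F->plug->F->R->A->L->G->refl->E->L'->H->R'->B->plug->B
Char 8 ('B'): step: R->7, L=5; B->plug->B->R->E->L->B->refl->C->L'->G->R'->A->plug->A
Char 9 ('G'): step: R->0, L->6 (L advanced); G->plug->G->R->H->L->F->refl->A->L'->D->R'->A->plug->A
Final: ciphertext=ADEEAFBAA, RIGHT=0, LEFT=6

Answer: ADEEAFBAA 0 6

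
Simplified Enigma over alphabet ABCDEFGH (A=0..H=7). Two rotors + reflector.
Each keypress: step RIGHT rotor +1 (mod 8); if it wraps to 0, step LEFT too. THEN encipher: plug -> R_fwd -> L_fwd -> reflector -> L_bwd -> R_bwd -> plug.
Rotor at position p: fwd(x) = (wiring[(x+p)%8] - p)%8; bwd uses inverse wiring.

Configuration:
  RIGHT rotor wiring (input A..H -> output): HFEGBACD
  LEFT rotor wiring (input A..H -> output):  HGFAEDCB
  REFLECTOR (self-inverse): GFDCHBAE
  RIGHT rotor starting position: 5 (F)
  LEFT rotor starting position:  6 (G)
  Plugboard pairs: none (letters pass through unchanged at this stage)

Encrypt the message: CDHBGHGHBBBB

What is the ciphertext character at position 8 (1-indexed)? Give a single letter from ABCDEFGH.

Char 1 ('C'): step: R->6, L=6; C->plug->C->R->B->L->D->refl->C->L'->F->R'->B->plug->B
Char 2 ('D'): step: R->7, L=6; D->plug->D->R->F->L->C->refl->D->L'->B->R'->G->plug->G
Char 3 ('H'): step: R->0, L->7 (L advanced); H->plug->H->R->D->L->G->refl->A->L'->B->R'->E->plug->E
Char 4 ('B'): step: R->1, L=7; B->plug->B->R->D->L->G->refl->A->L'->B->R'->F->plug->F
Char 5 ('G'): step: R->2, L=7; G->plug->G->R->F->L->F->refl->B->L'->E->R'->B->plug->B
Char 6 ('H'): step: R->3, L=7; H->plug->H->R->B->L->A->refl->G->L'->D->R'->A->plug->A
Char 7 ('G'): step: R->4, L=7; G->plug->G->R->A->L->C->refl->D->L'->H->R'->D->plug->D
Char 8 ('H'): step: R->5, L=7; H->plug->H->R->E->L->B->refl->F->L'->F->R'->B->plug->B

B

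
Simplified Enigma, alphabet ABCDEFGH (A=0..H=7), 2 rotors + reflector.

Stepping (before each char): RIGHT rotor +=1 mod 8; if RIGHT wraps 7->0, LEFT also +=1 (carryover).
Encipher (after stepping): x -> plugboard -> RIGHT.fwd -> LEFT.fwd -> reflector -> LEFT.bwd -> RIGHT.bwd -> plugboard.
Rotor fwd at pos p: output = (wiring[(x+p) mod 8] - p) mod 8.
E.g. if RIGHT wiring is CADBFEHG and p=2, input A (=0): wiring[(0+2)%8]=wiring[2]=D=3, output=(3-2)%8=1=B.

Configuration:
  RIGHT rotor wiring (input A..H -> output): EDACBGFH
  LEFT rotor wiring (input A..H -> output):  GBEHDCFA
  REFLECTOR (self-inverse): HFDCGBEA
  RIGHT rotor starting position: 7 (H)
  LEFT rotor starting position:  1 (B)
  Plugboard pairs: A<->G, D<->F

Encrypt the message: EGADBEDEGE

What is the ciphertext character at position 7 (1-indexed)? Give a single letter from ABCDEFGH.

Char 1 ('E'): step: R->0, L->2 (L advanced); E->plug->E->R->B->L->F->refl->B->L'->C->R'->D->plug->F
Char 2 ('G'): step: R->1, L=2; G->plug->A->R->C->L->B->refl->F->L'->B->R'->C->plug->C
Char 3 ('A'): step: R->2, L=2; A->plug->G->R->C->L->B->refl->F->L'->B->R'->H->plug->H
Char 4 ('D'): step: R->3, L=2; D->plug->F->R->B->L->F->refl->B->L'->C->R'->D->plug->F
Char 5 ('B'): step: R->4, L=2; B->plug->B->R->C->L->B->refl->F->L'->B->R'->C->plug->C
Char 6 ('E'): step: R->5, L=2; E->plug->E->R->G->L->E->refl->G->L'->F->R'->G->plug->A
Char 7 ('D'): step: R->6, L=2; D->plug->F->R->E->L->D->refl->C->L'->A->R'->H->plug->H

H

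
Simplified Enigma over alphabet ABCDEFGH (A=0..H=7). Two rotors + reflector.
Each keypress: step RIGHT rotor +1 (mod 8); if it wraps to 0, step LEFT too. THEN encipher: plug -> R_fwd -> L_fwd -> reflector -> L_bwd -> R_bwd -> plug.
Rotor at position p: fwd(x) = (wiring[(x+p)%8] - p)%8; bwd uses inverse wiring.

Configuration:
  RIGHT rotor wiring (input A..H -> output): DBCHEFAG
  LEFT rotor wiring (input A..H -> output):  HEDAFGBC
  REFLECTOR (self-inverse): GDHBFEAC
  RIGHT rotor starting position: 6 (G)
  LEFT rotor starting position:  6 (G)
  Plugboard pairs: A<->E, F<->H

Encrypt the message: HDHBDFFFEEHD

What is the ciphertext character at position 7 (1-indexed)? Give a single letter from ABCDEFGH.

Char 1 ('H'): step: R->7, L=6; H->plug->F->R->F->L->C->refl->H->L'->G->R'->G->plug->G
Char 2 ('D'): step: R->0, L->7 (L advanced); D->plug->D->R->H->L->C->refl->H->L'->G->R'->H->plug->F
Char 3 ('H'): step: R->1, L=7; H->plug->F->R->H->L->C->refl->H->L'->G->R'->C->plug->C
Char 4 ('B'): step: R->2, L=7; B->plug->B->R->F->L->G->refl->A->L'->B->R'->G->plug->G
Char 5 ('D'): step: R->3, L=7; D->plug->D->R->F->L->G->refl->A->L'->B->R'->B->plug->B
Char 6 ('F'): step: R->4, L=7; F->plug->H->R->D->L->E->refl->F->L'->C->R'->D->plug->D
Char 7 ('F'): step: R->5, L=7; F->plug->H->R->H->L->C->refl->H->L'->G->R'->D->plug->D

D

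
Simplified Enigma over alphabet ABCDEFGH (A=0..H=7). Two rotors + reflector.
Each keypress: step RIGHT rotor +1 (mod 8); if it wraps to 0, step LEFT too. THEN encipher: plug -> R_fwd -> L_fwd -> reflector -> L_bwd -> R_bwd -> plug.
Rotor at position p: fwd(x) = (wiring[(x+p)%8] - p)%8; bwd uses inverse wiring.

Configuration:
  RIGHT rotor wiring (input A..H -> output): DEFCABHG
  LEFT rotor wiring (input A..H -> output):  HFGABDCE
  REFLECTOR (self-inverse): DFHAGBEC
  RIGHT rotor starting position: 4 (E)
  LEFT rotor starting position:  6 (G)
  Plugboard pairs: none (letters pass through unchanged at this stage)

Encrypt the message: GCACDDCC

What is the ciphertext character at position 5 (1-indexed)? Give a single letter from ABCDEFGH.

Char 1 ('G'): step: R->5, L=6; G->plug->G->R->F->L->C->refl->H->L'->D->R'->H->plug->H
Char 2 ('C'): step: R->6, L=6; C->plug->C->R->F->L->C->refl->H->L'->D->R'->H->plug->H
Char 3 ('A'): step: R->7, L=6; A->plug->A->R->H->L->F->refl->B->L'->C->R'->G->plug->G
Char 4 ('C'): step: R->0, L->7 (L advanced); C->plug->C->R->F->L->C->refl->H->L'->D->R'->A->plug->A
Char 5 ('D'): step: R->1, L=7; D->plug->D->R->H->L->D->refl->A->L'->B->R'->C->plug->C

C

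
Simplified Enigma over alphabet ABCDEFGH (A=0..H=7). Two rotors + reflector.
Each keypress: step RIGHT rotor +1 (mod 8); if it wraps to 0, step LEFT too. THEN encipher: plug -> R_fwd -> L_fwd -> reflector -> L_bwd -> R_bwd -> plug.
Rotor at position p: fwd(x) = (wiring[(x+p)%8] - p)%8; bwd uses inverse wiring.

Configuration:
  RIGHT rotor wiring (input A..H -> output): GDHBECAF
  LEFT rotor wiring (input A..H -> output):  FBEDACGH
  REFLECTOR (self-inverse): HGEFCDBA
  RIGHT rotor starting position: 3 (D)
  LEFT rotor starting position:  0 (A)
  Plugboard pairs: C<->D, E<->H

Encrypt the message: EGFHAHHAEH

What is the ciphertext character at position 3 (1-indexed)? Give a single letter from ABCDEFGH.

Char 1 ('E'): step: R->4, L=0; E->plug->H->R->F->L->C->refl->E->L'->C->R'->E->plug->H
Char 2 ('G'): step: R->5, L=0; G->plug->G->R->E->L->A->refl->H->L'->H->R'->H->plug->E
Char 3 ('F'): step: R->6, L=0; F->plug->F->R->D->L->D->refl->F->L'->A->R'->C->plug->D

D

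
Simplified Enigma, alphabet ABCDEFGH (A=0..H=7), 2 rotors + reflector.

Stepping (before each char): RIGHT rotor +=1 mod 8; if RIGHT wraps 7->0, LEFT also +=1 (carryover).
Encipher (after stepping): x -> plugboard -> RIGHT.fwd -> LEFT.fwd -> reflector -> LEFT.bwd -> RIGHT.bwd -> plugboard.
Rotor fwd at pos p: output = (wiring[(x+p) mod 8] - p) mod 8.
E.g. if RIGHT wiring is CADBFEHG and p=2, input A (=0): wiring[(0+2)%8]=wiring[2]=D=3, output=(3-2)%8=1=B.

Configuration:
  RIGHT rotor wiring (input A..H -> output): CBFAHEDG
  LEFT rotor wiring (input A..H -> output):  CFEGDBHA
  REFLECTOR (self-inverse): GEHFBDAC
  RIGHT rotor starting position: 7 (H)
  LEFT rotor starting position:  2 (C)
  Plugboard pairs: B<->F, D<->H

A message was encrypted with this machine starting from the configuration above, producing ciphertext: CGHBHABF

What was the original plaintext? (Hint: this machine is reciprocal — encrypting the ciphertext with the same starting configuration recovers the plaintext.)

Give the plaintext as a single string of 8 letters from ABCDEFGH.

Char 1 ('C'): step: R->0, L->3 (L advanced); C->plug->C->R->F->L->H->refl->C->L'->G->R'->H->plug->D
Char 2 ('G'): step: R->1, L=3; G->plug->G->R->F->L->H->refl->C->L'->G->R'->D->plug->H
Char 3 ('H'): step: R->2, L=3; H->plug->D->R->C->L->G->refl->A->L'->B->R'->E->plug->E
Char 4 ('B'): step: R->3, L=3; B->plug->F->R->H->L->B->refl->E->L'->D->R'->E->plug->E
Char 5 ('H'): step: R->4, L=3; H->plug->D->R->C->L->G->refl->A->L'->B->R'->G->plug->G
Char 6 ('A'): step: R->5, L=3; A->plug->A->R->H->L->B->refl->E->L'->D->R'->G->plug->G
Char 7 ('B'): step: R->6, L=3; B->plug->F->R->C->L->G->refl->A->L'->B->R'->G->plug->G
Char 8 ('F'): step: R->7, L=3; F->plug->B->R->D->L->E->refl->B->L'->H->R'->A->plug->A

Answer: DHEEGGGA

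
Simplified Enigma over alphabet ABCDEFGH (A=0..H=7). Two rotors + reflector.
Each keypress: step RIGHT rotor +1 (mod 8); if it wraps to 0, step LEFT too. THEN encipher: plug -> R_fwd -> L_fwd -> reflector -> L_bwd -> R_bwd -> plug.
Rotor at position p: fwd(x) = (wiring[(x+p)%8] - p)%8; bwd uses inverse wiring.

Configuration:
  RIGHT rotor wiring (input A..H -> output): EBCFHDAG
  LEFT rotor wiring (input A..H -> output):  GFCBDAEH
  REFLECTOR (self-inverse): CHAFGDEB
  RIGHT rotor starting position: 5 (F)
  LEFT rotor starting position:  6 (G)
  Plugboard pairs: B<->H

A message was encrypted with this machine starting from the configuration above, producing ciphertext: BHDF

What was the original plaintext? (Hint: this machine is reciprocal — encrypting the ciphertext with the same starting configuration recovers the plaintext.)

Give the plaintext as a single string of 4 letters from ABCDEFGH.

Char 1 ('B'): step: R->6, L=6; B->plug->H->R->F->L->D->refl->F->L'->G->R'->C->plug->C
Char 2 ('H'): step: R->7, L=6; H->plug->B->R->F->L->D->refl->F->L'->G->R'->E->plug->E
Char 3 ('D'): step: R->0, L->7 (L advanced); D->plug->D->R->F->L->E->refl->G->L'->C->R'->C->plug->C
Char 4 ('F'): step: R->1, L=7; F->plug->F->R->H->L->F->refl->D->L'->D->R'->H->plug->B

Answer: CECB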